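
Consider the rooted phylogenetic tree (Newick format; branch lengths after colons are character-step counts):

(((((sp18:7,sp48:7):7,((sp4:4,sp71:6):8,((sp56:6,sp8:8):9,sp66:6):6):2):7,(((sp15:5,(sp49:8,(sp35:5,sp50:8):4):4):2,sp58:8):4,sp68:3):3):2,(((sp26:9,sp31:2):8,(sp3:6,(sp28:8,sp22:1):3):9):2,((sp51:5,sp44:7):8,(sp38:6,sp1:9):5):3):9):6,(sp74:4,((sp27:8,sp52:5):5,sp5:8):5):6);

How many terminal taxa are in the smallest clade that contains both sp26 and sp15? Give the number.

22

The MRCA of sp26 and sp15 is the node subtending ((((sp18,sp48),((sp4,sp71),((sp56,sp8),sp66))),(((sp15,(sp49,(sp35,sp50))),sp58),sp68)),(((sp26,sp31),(sp3,(sp28,sp22))),((sp51,sp44),(sp38,sp1)))).
That clade contains 22 terminal taxa: sp1, sp15, sp18, sp22, sp26, sp28, sp3, sp31, sp35, sp38, sp4, sp44, sp48, sp49, sp50, sp51, sp56, sp58, sp66, sp68, sp71, sp8.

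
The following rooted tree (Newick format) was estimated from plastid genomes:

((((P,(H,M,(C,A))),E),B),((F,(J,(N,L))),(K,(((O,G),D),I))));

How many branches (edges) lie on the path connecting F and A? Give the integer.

9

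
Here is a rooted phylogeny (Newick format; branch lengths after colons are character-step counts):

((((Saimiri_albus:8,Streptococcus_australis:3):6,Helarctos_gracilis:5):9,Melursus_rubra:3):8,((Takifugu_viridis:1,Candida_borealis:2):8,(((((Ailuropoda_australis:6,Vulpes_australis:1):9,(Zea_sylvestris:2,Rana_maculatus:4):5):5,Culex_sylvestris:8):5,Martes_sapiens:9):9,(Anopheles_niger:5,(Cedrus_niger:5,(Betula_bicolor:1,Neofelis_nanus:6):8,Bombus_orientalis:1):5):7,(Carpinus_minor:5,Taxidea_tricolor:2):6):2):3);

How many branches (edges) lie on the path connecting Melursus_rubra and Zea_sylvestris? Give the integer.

The MRCA of Melursus_rubra and Zea_sylvestris is the root of the tree.
From Melursus_rubra up to that node: 2 branches. From Zea_sylvestris up to the same node: 7 branches. Total: 2 + 7 = 9.

9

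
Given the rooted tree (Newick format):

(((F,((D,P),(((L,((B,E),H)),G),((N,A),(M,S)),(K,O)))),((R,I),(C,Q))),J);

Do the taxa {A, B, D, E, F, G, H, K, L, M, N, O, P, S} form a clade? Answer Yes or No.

Yes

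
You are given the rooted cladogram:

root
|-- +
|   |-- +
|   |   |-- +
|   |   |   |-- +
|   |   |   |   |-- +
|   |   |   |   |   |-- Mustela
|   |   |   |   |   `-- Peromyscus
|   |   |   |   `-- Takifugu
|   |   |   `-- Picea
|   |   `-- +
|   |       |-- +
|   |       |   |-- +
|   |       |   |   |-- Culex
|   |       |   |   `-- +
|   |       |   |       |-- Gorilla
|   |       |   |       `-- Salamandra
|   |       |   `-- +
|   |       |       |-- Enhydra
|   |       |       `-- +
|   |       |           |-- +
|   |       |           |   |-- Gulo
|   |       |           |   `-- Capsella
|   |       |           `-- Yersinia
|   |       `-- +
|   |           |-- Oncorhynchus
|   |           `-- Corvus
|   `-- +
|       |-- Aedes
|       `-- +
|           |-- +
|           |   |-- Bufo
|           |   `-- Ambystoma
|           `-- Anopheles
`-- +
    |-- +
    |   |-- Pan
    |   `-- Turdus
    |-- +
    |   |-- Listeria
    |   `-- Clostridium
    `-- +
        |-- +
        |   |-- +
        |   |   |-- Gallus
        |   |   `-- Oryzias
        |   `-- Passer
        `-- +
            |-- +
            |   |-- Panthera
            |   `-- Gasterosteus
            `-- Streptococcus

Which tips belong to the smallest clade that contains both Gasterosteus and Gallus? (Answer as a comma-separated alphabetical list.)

Gallus, Gasterosteus, Oryzias, Panthera, Passer, Streptococcus

Tracing Gasterosteus: it sits inside (Panthera,Gasterosteus).
Tracing Gallus: it sits inside (Gallus,Oryzias).
The smallest clade enclosing both is (((Gallus,Oryzias),Passer),((Panthera,Gasterosteus),Streptococcus)); the answer is its 6 terminal taxa in alphabetical order.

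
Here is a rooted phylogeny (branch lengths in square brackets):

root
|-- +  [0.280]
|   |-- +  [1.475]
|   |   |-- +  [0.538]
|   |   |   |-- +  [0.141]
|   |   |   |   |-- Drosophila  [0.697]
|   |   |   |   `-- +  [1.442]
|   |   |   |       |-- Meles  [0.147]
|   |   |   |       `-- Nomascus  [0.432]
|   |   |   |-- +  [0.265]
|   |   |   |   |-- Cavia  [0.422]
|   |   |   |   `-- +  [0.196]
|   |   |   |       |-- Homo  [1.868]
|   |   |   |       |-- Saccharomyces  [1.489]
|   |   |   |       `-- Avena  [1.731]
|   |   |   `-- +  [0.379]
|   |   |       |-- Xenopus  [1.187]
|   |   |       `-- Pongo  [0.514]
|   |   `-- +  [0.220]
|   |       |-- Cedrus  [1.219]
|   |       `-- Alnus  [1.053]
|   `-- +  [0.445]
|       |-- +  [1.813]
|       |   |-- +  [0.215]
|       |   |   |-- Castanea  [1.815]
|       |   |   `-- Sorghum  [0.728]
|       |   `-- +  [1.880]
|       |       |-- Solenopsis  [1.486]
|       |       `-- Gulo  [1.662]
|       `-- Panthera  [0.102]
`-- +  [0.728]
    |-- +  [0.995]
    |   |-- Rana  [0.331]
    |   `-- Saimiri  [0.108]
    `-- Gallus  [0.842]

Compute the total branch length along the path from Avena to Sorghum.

The path runs Avena → … → MRCA → … → Sorghum; the MRCA is the node subtending ((((Drosophila,(Meles,Nomascus)),(Cavia,(Homo,Saccharomyces,Avena)),(Xenopus,Pongo)),(Cedrus,Alnus)),(((Castanea,Sorghum),(Solenopsis,Gulo)),Panthera)).
Branch lengths along that path: 1.731 + 0.196 + 0.265 + 0.538 + 1.475 + 0.445 + 1.813 + 0.215 + 0.728 = 7.406.

7.406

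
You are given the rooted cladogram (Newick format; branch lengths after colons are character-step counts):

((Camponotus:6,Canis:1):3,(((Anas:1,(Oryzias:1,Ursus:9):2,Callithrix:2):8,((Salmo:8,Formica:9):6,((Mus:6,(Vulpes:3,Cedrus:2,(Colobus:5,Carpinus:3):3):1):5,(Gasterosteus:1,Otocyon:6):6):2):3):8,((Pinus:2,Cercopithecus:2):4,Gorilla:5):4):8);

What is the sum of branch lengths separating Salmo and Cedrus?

The path runs Salmo → … → MRCA → … → Cedrus; the MRCA is the node subtending ((Salmo,Formica),((Mus,(Vulpes,Cedrus,(Colobus,Carpinus))),(Gasterosteus,Otocyon))).
Branch lengths along that path: 8 + 6 + 2 + 5 + 1 + 2 = 24.

24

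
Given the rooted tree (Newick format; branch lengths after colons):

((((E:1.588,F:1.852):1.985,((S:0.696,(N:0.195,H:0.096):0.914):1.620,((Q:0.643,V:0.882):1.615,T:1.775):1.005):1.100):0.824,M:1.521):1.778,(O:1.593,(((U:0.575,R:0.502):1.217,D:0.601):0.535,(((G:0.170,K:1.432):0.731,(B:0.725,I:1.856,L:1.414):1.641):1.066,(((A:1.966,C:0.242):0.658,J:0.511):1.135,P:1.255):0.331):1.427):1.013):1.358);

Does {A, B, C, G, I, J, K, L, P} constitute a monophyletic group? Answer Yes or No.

Yes

The most recent common ancestor of these taxa subtends (((G,K),(B,I,L)),(((A,C),J),P)).
That clade has exactly 9 tips — every listed taxon and nothing else — so the group is monophyletic.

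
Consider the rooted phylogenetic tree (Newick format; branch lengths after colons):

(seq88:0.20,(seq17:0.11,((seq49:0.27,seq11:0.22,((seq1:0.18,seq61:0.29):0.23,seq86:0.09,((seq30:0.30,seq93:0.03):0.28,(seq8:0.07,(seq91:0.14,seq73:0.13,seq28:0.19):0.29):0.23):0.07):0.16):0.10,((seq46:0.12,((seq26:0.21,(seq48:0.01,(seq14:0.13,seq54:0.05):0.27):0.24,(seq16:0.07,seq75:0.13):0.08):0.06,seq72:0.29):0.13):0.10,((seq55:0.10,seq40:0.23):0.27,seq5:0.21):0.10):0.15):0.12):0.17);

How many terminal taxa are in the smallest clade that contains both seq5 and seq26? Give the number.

The MRCA of seq5 and seq26 is the node subtending ((seq46,((seq26,(seq48,(seq14,seq54)),(seq16,seq75)),seq72)),((seq55,seq40),seq5)).
That clade contains 11 terminal taxa: seq14, seq16, seq26, seq40, seq46, seq48, seq5, seq54, seq55, seq72, seq75.

11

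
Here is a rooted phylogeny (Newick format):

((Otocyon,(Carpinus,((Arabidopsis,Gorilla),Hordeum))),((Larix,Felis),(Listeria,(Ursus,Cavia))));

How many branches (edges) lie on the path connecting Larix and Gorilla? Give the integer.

8

The MRCA of Larix and Gorilla is the root of the tree.
From Larix up to that node: 3 branches. From Gorilla up to the same node: 5 branches. Total: 3 + 5 = 8.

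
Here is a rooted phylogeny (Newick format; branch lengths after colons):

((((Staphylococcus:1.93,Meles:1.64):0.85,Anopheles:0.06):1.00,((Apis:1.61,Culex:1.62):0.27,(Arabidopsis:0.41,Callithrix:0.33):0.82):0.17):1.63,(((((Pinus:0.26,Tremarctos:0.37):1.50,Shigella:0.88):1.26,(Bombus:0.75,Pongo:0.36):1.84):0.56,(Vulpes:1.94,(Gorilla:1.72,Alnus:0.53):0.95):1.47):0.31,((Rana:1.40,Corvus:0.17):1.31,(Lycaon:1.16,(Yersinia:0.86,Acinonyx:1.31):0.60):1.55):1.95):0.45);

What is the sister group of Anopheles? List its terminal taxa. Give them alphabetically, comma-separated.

Anopheles attaches to the tree at the node subtending ((Staphylococcus,Meles),Anopheles).
The other lineage descending from that same node — the sister group — is (Staphylococcus,Meles); its 2 tips in alphabetical order are the answer.

Meles, Staphylococcus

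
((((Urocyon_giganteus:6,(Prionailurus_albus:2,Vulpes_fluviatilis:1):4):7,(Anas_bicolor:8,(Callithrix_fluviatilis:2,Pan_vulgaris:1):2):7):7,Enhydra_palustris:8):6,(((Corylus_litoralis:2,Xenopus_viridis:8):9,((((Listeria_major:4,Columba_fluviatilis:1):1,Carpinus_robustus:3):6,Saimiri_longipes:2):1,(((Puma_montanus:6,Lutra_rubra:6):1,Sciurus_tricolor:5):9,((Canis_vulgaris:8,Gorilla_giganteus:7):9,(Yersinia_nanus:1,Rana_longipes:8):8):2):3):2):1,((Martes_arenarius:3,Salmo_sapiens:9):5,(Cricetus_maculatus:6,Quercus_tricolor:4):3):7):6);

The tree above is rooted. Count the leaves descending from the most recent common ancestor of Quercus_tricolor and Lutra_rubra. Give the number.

The MRCA of Quercus_tricolor and Lutra_rubra is the node subtending (((Corylus_litoralis,Xenopus_viridis),((((Listeria_major,Columba_fluviatilis),Carpinus_robustus),Saimiri_longipes),(((Puma_montanus,Lutra_rubra),Sciurus_tricolor),((Canis_vulgaris,Gorilla_giganteus),(Yersinia_nanus,Rana_longipes))))),((Martes_arenarius,Salmo_sapiens),(Cricetus_maculatus,Quercus_tricolor))).
That clade contains 17 terminal taxa: Canis_vulgaris, Carpinus_robustus, Columba_fluviatilis, Corylus_litoralis, Cricetus_maculatus, Gorilla_giganteus, Listeria_major, Lutra_rubra, Martes_arenarius, Puma_montanus, Quercus_tricolor, Rana_longipes, Saimiri_longipes, Salmo_sapiens, Sciurus_tricolor, Xenopus_viridis, Yersinia_nanus.

17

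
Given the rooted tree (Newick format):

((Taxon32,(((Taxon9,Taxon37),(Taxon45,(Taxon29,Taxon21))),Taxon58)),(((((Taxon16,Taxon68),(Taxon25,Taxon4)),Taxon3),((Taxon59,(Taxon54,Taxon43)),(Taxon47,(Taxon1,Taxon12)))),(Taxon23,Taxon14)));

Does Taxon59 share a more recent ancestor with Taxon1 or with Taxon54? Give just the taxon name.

Taxon54

The MRCA of Taxon59 and Taxon54 subtends (Taxon59,(Taxon54,Taxon43)) (3 taxa).
The MRCA of Taxon59 and Taxon1 subtends ((Taxon59,(Taxon54,Taxon43)),(Taxon47,(Taxon1,Taxon12))) (6 taxa).
The first is nested inside the second, so Taxon59 shares a more recent common ancestor with Taxon54.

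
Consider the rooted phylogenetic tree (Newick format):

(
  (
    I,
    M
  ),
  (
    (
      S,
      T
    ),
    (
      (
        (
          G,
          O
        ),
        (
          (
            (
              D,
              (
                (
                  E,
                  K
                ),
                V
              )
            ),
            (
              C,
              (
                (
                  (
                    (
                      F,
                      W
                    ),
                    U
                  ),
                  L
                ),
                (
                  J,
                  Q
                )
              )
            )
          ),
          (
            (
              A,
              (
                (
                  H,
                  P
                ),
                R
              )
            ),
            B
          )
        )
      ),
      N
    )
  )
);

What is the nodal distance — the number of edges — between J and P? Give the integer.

10

The MRCA of J and P is the node subtending (((D,((E,K),V)),(C,((((F,W),U),L),(J,Q)))),((A,((H,P),R)),B)).
From J up to that node: 5 branches. From P up to the same node: 5 branches. Total: 5 + 5 = 10.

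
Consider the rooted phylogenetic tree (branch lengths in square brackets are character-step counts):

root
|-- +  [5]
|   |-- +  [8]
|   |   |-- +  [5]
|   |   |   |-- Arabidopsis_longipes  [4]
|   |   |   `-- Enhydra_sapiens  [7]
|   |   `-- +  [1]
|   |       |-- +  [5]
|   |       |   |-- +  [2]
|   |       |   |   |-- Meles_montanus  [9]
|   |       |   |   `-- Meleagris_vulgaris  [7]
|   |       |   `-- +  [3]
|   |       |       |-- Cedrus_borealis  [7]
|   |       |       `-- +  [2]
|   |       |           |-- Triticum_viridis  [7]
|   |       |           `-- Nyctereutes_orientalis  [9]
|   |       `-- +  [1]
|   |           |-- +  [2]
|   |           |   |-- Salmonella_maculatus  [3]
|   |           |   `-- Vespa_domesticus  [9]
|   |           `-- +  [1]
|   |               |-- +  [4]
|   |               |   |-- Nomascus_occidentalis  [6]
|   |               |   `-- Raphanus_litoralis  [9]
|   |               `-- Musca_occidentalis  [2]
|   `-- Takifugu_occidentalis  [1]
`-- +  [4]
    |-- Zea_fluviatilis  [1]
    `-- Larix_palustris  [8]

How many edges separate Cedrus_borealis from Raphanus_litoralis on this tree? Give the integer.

7

The MRCA of Cedrus_borealis and Raphanus_litoralis is the node subtending (((Meles_montanus,Meleagris_vulgaris),(Cedrus_borealis,(Triticum_viridis,Nyctereutes_orientalis))),((Salmonella_maculatus,Vespa_domesticus),((Nomascus_occidentalis,Raphanus_litoralis),Musca_occidentalis))).
From Cedrus_borealis up to that node: 3 branches. From Raphanus_litoralis up to the same node: 4 branches. Total: 3 + 4 = 7.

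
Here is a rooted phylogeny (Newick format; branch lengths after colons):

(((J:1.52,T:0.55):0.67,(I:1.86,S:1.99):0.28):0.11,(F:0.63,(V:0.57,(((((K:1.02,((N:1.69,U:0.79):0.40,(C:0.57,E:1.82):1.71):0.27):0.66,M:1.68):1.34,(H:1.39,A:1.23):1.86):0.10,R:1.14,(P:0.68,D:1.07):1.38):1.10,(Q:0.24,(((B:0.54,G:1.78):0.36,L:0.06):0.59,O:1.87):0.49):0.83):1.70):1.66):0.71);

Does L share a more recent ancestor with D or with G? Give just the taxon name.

G

The MRCA of L and G subtends ((B,G),L) (3 taxa).
The MRCA of L and D subtends (((((K,((N,U),(C,E))),M),(H,A)),R,(P,D)),(Q,(((B,G),L),O))) (16 taxa).
The first is nested inside the second, so L shares a more recent common ancestor with G.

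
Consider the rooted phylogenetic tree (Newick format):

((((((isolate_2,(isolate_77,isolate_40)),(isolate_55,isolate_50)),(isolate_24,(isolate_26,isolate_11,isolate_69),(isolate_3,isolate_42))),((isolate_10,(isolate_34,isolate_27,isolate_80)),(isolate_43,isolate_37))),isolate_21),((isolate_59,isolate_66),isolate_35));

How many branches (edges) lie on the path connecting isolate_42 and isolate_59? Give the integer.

9

The MRCA of isolate_42 and isolate_59 is the root of the tree.
From isolate_42 up to that node: 6 branches. From isolate_59 up to the same node: 3 branches. Total: 6 + 3 = 9.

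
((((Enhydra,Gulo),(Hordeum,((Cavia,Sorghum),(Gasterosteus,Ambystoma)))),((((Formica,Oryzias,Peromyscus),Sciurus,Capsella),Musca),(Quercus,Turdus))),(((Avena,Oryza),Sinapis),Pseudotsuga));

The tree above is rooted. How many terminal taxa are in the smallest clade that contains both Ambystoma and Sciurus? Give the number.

15

The MRCA of Ambystoma and Sciurus is the node subtending (((Enhydra,Gulo),(Hordeum,((Cavia,Sorghum),(Gasterosteus,Ambystoma)))),((((Formica,Oryzias,Peromyscus),Sciurus,Capsella),Musca),(Quercus,Turdus))).
That clade contains 15 terminal taxa: Ambystoma, Capsella, Cavia, Enhydra, Formica, Gasterosteus, Gulo, Hordeum, Musca, Oryzias, Peromyscus, Quercus, Sciurus, Sorghum, Turdus.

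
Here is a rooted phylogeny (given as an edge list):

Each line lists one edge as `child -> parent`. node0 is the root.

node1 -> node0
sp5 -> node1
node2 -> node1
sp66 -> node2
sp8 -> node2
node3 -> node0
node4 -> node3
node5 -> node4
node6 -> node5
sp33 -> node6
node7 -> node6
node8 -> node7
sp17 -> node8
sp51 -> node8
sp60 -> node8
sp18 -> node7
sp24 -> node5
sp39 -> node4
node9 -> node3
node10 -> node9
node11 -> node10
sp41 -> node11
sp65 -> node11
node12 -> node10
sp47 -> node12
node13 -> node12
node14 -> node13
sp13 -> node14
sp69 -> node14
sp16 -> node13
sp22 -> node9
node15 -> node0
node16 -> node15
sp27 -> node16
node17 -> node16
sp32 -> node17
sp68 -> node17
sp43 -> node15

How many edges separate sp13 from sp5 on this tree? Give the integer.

The MRCA of sp13 and sp5 is the root of the tree.
From sp13 up to that node: 7 branches. From sp5 up to the same node: 2 branches. Total: 7 + 2 = 9.

9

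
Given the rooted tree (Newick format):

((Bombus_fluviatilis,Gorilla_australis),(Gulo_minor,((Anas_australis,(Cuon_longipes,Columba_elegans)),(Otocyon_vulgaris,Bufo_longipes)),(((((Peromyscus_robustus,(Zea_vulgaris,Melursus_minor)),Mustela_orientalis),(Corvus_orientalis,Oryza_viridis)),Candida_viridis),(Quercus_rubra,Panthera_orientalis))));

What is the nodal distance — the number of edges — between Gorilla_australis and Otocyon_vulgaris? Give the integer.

6

The MRCA of Gorilla_australis and Otocyon_vulgaris is the root of the tree.
From Gorilla_australis up to that node: 2 branches. From Otocyon_vulgaris up to the same node: 4 branches. Total: 2 + 4 = 6.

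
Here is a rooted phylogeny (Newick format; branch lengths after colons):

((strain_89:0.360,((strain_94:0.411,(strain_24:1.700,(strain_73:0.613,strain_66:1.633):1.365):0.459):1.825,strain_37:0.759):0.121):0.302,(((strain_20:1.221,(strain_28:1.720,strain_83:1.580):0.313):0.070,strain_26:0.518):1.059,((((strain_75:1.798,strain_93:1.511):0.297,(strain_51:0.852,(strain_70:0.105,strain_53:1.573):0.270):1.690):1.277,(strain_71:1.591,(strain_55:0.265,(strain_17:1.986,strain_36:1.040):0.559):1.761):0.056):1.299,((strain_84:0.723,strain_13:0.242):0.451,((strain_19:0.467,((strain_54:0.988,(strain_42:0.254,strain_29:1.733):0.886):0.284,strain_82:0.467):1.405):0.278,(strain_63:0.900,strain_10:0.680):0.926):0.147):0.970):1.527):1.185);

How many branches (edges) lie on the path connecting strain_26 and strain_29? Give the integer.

10

The MRCA of strain_26 and strain_29 is the node subtending (((strain_20,(strain_28,strain_83)),strain_26),((((strain_75,strain_93),(strain_51,(strain_70,strain_53))),(strain_71,(strain_55,(strain_17,strain_36)))),((strain_84,strain_13),((strain_19,((strain_54,(strain_42,strain_29)),strain_82)),(strain_63,strain_10))))).
From strain_26 up to that node: 2 branches. From strain_29 up to the same node: 8 branches. Total: 2 + 8 = 10.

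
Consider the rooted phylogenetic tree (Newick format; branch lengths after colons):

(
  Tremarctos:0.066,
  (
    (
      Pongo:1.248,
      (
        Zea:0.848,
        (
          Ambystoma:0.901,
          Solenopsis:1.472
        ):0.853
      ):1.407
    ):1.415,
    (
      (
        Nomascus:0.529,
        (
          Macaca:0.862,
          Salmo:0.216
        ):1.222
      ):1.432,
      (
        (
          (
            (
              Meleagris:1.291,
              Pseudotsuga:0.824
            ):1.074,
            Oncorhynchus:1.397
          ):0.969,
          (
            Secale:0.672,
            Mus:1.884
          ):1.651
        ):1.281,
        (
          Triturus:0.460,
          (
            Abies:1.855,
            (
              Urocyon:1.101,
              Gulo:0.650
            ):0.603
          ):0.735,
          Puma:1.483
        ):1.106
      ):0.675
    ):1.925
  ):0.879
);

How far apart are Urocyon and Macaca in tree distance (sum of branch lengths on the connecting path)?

7.736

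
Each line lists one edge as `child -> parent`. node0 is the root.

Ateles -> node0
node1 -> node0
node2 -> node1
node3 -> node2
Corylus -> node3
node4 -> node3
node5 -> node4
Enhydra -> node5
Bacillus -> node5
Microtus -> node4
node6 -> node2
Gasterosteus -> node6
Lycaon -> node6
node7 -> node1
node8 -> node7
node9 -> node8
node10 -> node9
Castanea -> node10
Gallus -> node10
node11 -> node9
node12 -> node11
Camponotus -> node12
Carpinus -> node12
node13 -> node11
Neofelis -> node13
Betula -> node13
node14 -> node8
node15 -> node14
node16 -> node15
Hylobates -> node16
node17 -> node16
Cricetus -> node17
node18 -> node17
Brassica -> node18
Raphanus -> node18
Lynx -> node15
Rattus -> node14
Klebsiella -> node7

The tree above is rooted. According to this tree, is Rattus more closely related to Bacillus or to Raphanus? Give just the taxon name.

Raphanus

The MRCA of Rattus and Raphanus subtends (((Hylobates,(Cricetus,(Brassica,Raphanus))),Lynx),Rattus) (6 taxa).
The MRCA of Rattus and Bacillus subtends (((Corylus,((Enhydra,Bacillus),Microtus)),(Gasterosteus,Lycaon)),((((Castanea,Gallus),((Camponotus,Carpinus),(Neofelis,Betula))),(((Hylobates,(Cricetus,(Brassica,Raphanus))),Lynx),Rattus)),Klebsiella)) (19 taxa).
The first is nested inside the second, so Rattus shares a more recent common ancestor with Raphanus.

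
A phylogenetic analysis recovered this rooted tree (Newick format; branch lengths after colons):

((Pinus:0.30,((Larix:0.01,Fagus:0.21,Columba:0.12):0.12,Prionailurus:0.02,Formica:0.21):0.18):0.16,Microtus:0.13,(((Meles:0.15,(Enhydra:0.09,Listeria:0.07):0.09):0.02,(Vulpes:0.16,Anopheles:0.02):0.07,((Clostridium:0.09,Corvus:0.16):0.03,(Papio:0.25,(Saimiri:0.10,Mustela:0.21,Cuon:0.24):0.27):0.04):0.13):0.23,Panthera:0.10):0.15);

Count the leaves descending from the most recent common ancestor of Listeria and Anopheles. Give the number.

11

The MRCA of Listeria and Anopheles is the node subtending ((Meles,(Enhydra,Listeria)),(Vulpes,Anopheles),((Clostridium,Corvus),(Papio,(Saimiri,Mustela,Cuon)))).
That clade contains 11 terminal taxa: Anopheles, Clostridium, Corvus, Cuon, Enhydra, Listeria, Meles, Mustela, Papio, Saimiri, Vulpes.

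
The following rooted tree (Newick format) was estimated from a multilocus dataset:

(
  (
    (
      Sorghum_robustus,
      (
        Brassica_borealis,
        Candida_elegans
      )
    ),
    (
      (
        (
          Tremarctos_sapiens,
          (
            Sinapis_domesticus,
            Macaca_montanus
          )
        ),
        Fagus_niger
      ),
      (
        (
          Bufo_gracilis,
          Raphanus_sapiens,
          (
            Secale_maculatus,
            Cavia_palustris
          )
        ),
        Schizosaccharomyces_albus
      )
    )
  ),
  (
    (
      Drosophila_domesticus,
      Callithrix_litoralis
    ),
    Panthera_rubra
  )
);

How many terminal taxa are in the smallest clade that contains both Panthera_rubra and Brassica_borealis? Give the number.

15

The MRCA of Panthera_rubra and Brassica_borealis is the root, so the clade is the entire tree.
That clade contains 15 terminal taxa: Brassica_borealis, Bufo_gracilis, Callithrix_litoralis, Candida_elegans, Cavia_palustris, Drosophila_domesticus, Fagus_niger, Macaca_montanus, Panthera_rubra, Raphanus_sapiens, Schizosaccharomyces_albus, Secale_maculatus, Sinapis_domesticus, Sorghum_robustus, Tremarctos_sapiens.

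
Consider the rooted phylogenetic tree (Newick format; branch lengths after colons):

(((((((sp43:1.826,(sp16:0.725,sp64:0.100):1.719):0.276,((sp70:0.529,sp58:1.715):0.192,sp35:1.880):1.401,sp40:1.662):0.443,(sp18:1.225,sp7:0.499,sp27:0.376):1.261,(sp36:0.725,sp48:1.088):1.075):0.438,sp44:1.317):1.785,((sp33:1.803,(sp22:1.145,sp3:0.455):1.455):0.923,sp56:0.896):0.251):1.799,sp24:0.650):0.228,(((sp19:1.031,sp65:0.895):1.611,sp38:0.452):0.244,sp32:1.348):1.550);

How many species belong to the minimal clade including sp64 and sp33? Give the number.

17

The MRCA of sp64 and sp33 is the node subtending (((((sp43,(sp16,sp64)),((sp70,sp58),sp35),sp40),(sp18,sp7,sp27),(sp36,sp48)),sp44),((sp33,(sp22,sp3)),sp56)).
That clade contains 17 terminal taxa: sp16, sp18, sp22, sp27, sp3, sp33, sp35, sp36, sp40, sp43, sp44, sp48, sp56, sp58, sp64, sp7, sp70.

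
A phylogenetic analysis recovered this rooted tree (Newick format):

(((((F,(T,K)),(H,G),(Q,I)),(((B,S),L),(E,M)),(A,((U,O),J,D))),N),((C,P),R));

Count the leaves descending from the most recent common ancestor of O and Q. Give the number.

The MRCA of O and Q is the node subtending (((F,(T,K)),(H,G),(Q,I)),(((B,S),L),(E,M)),(A,((U,O),J,D))).
That clade contains 17 terminal taxa: A, B, D, E, F, G, H, I, J, K, L, M, O, Q, S, T, U.

17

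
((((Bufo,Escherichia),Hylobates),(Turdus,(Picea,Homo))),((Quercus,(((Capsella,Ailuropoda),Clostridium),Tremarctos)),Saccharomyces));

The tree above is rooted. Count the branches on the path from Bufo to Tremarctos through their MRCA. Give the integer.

8

The MRCA of Bufo and Tremarctos is the root of the tree.
From Bufo up to that node: 4 branches. From Tremarctos up to the same node: 4 branches. Total: 4 + 4 = 8.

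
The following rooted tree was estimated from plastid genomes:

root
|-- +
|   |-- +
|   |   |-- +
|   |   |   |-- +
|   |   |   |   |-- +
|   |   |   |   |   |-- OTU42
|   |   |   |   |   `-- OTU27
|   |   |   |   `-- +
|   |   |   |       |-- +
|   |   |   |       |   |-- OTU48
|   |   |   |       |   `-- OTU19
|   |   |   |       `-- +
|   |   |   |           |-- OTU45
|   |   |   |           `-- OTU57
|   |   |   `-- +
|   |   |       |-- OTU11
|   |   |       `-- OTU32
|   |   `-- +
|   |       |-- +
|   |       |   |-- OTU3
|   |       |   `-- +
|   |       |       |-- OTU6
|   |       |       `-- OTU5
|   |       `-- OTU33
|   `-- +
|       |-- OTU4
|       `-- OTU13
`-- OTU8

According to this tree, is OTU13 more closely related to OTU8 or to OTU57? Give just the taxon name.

OTU57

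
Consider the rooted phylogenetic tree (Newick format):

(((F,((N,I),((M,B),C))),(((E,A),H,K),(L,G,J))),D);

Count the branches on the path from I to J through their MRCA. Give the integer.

The MRCA of I and J is the node subtending ((F,((N,I),((M,B),C))),(((E,A),H,K),(L,G,J))).
From I up to that node: 4 branches. From J up to the same node: 3 branches. Total: 4 + 3 = 7.

7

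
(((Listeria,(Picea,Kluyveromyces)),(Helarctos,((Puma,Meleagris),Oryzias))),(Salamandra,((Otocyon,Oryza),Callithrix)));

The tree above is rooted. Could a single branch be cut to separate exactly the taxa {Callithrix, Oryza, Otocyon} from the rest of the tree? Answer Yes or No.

Yes

The most recent common ancestor of these taxa subtends ((Otocyon,Oryza),Callithrix).
That clade has exactly 3 tips — every listed taxon and nothing else — so the group is monophyletic.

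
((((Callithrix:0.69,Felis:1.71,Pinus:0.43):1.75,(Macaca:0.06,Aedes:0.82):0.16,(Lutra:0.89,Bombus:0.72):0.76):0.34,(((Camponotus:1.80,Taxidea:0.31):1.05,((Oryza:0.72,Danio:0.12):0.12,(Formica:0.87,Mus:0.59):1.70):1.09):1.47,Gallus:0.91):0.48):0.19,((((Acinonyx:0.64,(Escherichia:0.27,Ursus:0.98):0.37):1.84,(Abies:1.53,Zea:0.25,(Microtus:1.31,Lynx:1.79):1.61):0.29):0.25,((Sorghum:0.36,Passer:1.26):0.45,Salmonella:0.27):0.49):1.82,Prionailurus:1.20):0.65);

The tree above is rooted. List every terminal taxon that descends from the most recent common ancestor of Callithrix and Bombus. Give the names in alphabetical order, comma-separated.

Aedes, Bombus, Callithrix, Felis, Lutra, Macaca, Pinus

Tracing Callithrix: it sits inside (Callithrix,Felis,Pinus).
Tracing Bombus: it sits inside (Lutra,Bombus).
The smallest clade enclosing both is ((Callithrix,Felis,Pinus),(Macaca,Aedes),(Lutra,Bombus)); the answer is its 7 terminal taxa in alphabetical order.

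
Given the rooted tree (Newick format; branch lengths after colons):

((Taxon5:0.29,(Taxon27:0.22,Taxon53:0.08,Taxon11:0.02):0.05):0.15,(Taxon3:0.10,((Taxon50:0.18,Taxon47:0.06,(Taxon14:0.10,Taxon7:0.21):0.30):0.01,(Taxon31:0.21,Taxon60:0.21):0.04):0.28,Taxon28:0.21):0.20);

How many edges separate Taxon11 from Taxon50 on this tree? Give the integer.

7

The MRCA of Taxon11 and Taxon50 is the root of the tree.
From Taxon11 up to that node: 3 branches. From Taxon50 up to the same node: 4 branches. Total: 3 + 4 = 7.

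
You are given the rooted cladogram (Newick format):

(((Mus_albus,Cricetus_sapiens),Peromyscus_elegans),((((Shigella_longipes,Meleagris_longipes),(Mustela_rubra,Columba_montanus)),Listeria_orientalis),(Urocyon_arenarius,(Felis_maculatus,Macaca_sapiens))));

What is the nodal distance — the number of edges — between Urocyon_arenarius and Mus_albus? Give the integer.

6

The MRCA of Urocyon_arenarius and Mus_albus is the root of the tree.
From Urocyon_arenarius up to that node: 3 branches. From Mus_albus up to the same node: 3 branches. Total: 3 + 3 = 6.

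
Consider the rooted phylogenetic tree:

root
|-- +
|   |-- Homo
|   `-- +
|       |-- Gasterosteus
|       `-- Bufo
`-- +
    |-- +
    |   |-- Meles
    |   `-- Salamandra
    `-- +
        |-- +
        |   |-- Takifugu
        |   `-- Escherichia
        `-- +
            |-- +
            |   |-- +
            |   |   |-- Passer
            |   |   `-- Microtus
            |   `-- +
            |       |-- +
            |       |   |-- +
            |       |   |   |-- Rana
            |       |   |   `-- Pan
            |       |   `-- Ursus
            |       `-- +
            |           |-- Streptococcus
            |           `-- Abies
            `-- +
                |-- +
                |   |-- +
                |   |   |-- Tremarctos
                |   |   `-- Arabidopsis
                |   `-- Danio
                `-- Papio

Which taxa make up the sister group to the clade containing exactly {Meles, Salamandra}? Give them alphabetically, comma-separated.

Abies, Arabidopsis, Danio, Escherichia, Microtus, Pan, Papio, Passer, Rana, Streptococcus, Takifugu, Tremarctos, Ursus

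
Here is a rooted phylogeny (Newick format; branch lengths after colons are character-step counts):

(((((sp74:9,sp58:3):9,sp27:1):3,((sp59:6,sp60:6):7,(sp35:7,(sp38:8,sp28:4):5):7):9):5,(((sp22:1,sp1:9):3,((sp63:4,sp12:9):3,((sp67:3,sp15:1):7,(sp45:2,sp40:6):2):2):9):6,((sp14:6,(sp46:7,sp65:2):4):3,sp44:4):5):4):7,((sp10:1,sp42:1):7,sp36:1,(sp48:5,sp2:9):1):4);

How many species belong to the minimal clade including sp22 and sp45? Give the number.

8

The MRCA of sp22 and sp45 is the node subtending ((sp22,sp1),((sp63,sp12),((sp67,sp15),(sp45,sp40)))).
That clade contains 8 terminal taxa: sp1, sp12, sp15, sp22, sp40, sp45, sp63, sp67.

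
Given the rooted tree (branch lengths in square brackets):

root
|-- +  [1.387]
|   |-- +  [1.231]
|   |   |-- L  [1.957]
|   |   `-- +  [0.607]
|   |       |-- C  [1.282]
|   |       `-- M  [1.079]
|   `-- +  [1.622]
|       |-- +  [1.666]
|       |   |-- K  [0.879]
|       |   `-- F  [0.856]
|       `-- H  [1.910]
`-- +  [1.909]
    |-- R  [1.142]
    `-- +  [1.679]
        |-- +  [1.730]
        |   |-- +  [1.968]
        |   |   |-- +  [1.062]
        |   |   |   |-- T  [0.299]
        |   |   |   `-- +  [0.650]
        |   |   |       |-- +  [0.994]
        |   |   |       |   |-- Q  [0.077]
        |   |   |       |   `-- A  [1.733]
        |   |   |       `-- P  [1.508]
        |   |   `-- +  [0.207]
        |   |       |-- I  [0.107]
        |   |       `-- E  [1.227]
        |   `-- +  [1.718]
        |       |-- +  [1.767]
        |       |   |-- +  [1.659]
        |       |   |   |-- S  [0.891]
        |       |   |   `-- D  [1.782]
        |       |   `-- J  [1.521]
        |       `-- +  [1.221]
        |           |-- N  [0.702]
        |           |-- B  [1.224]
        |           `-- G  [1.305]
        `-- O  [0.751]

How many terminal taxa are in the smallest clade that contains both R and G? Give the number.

The MRCA of R and G is the node subtending (R,((((T,((Q,A),P)),(I,E)),(((S,D),J),(N,B,G))),O)).
That clade contains 14 terminal taxa: A, B, D, E, G, I, J, N, O, P, Q, R, S, T.

14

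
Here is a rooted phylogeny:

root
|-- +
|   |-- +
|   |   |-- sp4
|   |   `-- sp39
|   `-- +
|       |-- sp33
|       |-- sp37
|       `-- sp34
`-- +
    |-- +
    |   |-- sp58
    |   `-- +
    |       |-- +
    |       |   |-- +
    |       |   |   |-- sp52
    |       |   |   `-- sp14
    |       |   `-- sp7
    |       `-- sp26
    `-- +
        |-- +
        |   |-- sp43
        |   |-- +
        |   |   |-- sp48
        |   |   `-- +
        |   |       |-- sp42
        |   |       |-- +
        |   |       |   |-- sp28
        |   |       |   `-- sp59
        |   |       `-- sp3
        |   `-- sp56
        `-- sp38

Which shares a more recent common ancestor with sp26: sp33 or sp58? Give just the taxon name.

The MRCA of sp26 and sp58 subtends (sp58,(((sp52,sp14),sp7),sp26)) (5 taxa).
The MRCA of sp26 and sp33 is the root, subtending the entire tree (18 taxa).
The first is nested inside the second, so sp26 shares a more recent common ancestor with sp58.

sp58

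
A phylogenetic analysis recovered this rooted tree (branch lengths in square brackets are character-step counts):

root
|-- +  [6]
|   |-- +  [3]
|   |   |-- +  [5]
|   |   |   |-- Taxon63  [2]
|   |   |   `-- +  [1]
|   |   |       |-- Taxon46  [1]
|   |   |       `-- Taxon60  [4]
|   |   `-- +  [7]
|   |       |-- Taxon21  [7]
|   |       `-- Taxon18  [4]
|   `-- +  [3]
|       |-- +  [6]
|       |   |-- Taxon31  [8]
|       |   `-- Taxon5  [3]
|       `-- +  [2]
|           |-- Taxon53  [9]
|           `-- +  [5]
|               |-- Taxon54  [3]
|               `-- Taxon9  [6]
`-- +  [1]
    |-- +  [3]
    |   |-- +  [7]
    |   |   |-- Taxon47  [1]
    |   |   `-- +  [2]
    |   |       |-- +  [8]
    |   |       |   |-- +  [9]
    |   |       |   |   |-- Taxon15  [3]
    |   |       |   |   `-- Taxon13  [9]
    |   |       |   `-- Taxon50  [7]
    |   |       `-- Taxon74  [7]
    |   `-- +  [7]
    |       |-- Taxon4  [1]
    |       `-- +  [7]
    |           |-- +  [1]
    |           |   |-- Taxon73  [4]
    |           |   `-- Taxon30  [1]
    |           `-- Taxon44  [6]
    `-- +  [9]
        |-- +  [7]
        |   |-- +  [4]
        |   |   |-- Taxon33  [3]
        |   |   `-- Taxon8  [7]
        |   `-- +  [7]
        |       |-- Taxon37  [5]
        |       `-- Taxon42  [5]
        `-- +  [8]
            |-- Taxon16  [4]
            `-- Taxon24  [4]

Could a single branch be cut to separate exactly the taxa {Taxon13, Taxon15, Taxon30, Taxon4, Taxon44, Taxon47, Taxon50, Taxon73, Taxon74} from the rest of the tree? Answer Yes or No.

Yes

The most recent common ancestor of these taxa subtends ((Taxon47,(((Taxon15,Taxon13),Taxon50),Taxon74)),(Taxon4,((Taxon73,Taxon30),Taxon44))).
That clade has exactly 9 tips — every listed taxon and nothing else — so the group is monophyletic.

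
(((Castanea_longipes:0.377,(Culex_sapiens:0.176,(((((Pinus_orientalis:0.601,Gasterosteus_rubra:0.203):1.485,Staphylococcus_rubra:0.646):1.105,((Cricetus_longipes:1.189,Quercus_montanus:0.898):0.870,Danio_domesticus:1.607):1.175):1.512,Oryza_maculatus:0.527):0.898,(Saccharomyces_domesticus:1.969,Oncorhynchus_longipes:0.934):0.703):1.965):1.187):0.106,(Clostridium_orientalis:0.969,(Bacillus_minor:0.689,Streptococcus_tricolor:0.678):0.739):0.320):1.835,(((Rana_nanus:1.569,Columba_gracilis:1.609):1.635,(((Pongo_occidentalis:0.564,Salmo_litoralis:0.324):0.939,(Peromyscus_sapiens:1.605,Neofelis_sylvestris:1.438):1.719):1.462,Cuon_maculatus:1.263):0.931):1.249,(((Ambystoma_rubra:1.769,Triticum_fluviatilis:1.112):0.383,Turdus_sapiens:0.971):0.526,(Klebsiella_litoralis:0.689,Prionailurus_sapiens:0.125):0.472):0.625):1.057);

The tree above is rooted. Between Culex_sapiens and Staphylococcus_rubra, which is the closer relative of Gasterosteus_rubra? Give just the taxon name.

The MRCA of Gasterosteus_rubra and Staphylococcus_rubra subtends ((Pinus_orientalis,Gasterosteus_rubra),Staphylococcus_rubra) (3 taxa).
The MRCA of Gasterosteus_rubra and Culex_sapiens subtends (Culex_sapiens,(((((Pinus_orientalis,Gasterosteus_rubra),Staphylococcus_rubra),((Cricetus_longipes,Quercus_montanus),Danio_domesticus)),Oryza_maculatus),(Saccharomyces_domesticus,Oncorhynchus_longipes))) (10 taxa).
The first is nested inside the second, so Gasterosteus_rubra shares a more recent common ancestor with Staphylococcus_rubra.

Staphylococcus_rubra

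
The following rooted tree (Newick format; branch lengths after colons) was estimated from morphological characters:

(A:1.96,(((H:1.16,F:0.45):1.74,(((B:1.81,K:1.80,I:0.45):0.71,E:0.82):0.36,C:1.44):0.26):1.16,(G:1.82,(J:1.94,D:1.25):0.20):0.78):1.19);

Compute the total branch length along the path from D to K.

The path runs D → … → MRCA → … → K; the MRCA is the node subtending (((H,F),(((B,K,I),E),C)),(G,(J,D))).
Branch lengths along that path: 1.25 + 0.20 + 0.78 + 1.16 + 0.26 + 0.36 + 0.71 + 1.80 = 6.52.

6.52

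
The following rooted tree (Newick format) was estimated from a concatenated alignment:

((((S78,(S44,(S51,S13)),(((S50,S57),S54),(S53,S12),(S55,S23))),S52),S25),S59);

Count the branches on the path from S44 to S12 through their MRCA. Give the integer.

The MRCA of S44 and S12 is the node subtending (S78,(S44,(S51,S13)),(((S50,S57),S54),(S53,S12),(S55,S23))).
From S44 up to that node: 2 branches. From S12 up to the same node: 3 branches. Total: 2 + 3 = 5.

5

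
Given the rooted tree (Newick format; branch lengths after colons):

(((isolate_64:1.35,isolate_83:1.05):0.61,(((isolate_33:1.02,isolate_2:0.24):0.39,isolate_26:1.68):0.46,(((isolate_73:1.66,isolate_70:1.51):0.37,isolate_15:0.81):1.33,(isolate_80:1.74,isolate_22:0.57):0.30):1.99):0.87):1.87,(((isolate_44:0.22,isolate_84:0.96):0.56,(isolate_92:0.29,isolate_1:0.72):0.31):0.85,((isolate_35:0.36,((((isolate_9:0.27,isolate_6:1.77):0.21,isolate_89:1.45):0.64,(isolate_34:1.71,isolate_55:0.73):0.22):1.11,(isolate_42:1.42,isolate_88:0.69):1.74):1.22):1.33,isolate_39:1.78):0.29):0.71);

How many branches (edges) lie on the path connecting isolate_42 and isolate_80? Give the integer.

11

The MRCA of isolate_42 and isolate_80 is the root of the tree.
From isolate_42 up to that node: 6 branches. From isolate_80 up to the same node: 5 branches. Total: 6 + 5 = 11.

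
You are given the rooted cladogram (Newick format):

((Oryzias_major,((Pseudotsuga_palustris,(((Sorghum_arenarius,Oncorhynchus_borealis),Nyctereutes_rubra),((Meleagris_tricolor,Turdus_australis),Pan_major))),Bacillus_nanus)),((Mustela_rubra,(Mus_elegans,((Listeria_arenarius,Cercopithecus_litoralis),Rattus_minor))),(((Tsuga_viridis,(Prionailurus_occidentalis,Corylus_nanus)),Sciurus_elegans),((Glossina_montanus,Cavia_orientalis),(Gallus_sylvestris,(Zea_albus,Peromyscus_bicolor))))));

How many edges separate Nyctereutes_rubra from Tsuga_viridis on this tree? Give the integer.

11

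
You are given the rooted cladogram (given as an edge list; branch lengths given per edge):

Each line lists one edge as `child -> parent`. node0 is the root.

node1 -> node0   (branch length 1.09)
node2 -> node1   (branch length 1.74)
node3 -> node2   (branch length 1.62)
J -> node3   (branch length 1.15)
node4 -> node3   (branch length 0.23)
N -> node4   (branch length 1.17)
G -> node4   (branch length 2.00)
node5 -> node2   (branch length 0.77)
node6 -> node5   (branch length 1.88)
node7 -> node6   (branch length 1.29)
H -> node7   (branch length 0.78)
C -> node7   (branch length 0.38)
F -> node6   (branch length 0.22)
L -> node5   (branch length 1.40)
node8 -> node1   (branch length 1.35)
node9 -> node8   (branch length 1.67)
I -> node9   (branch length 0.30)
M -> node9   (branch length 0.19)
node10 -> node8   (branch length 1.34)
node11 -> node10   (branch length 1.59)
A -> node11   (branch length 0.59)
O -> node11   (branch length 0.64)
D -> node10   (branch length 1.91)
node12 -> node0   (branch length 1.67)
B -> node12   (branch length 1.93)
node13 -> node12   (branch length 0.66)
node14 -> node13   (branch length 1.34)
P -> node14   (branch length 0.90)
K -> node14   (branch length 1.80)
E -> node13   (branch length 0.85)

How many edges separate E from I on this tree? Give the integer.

7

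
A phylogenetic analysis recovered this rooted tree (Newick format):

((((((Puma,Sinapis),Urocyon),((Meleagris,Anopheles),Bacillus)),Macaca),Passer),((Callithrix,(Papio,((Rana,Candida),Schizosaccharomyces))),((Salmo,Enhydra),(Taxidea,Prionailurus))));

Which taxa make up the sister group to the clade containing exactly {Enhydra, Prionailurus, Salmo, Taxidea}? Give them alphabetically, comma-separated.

Callithrix, Candida, Papio, Rana, Schizosaccharomyces

The clade containing exactly {Enhydra, Prionailurus, Salmo, Taxidea} attaches to the tree at the node subtending ((Callithrix,(Papio,((Rana,Candida),Schizosaccharomyces))),((Salmo,Enhydra),(Taxidea,Prionailurus))).
The other lineage descending from that same node — the sister group — is (Callithrix,(Papio,((Rana,Candida),Schizosaccharomyces))); its 5 tips in alphabetical order are the answer.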